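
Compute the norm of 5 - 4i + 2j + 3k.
√54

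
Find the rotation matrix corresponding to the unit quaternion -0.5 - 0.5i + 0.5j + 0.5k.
[[0, 0, -1], [-1, 0, 0], [0, 1, 0]]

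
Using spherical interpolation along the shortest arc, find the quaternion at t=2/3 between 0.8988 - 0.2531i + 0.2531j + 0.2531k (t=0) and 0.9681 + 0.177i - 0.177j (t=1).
0.9948 + 0.0328i - 0.0328j + 0.0904k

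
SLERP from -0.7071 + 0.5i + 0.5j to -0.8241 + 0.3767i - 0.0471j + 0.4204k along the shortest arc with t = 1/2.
-0.819 + 0.4689i + 0.2423j + 0.2249k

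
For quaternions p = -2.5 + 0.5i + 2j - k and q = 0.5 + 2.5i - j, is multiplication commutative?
No: pq = -0.5 - 7i + j - 6k ≠ -0.5 - 5i + 6j + 5k = qp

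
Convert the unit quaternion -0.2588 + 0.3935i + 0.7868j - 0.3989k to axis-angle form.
axis = (0.4074, 0.8146, -0.413), θ = 7π/6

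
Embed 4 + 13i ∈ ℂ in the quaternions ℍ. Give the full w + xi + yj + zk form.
4 + 13i + 0j + 0k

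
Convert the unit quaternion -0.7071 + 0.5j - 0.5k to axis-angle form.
axis = (0, √2/2, -√2/2), θ = 3π/2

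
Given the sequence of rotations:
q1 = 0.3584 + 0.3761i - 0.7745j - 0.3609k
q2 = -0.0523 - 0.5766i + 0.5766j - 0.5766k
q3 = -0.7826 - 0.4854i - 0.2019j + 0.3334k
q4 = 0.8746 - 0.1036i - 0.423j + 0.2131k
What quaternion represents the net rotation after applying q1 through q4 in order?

q2 · q1 = 0.4366 - 0.881i - 0.1778j + 0.0419k
q3 · q2 · q1 = -0.8192 + 0.5284i - 0.2224j + 0.0212k
q4 · q3 · q2 · q1 = -0.7603 + 0.5854i + 0.2668j + 0.0905k
-0.7603 + 0.5854i + 0.2668j + 0.0905k


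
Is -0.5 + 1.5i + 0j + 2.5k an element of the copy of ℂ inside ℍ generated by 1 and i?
No. The quaternion -0.5 + 1.5i + 2.5k has j-coefficient y = 0 and k-coefficient z = 2.5, not both zero, so it does not lie in the complex subalgebra spanned by 1 and i.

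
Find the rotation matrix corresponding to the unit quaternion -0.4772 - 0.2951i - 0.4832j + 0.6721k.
[[-0.3704, 0.9266, 0.0645], [-0.3563, -0.0776, -0.9312], [-0.8578, -0.3679, 0.3589]]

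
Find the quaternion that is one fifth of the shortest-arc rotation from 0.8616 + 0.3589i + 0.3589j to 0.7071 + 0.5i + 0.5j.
0.8348 + 0.3893i + 0.3893j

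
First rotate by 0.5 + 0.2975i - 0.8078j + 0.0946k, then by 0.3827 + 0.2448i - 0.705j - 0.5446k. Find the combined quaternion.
-0.3995 - 0.2704i - 0.8468j - 0.2241k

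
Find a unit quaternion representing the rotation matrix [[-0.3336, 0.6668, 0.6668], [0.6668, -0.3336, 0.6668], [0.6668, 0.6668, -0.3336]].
0.5774i + 0.5774j + 0.5774k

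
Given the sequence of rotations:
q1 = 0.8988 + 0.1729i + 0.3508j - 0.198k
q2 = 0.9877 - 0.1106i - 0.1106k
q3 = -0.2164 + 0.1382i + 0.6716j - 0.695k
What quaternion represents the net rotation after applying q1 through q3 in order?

q2 · q1 = 0.885 + 0.1102i + 0.3055j - 0.3338k
q3 · q2 · q1 = -0.6439 + 0.0866i + 0.4978j - 0.5746k
-0.6439 + 0.0866i + 0.4978j - 0.5746k


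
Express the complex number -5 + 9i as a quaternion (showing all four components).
-5 + 9i + 0j + 0k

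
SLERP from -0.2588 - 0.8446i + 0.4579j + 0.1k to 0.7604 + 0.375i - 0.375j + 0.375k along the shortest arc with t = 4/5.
-0.6961 - 0.5055i + 0.418j - 0.2918k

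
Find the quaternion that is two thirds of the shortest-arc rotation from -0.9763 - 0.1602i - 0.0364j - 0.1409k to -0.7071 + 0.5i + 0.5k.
-0.8994 + 0.3052i - 0.0142j + 0.3127k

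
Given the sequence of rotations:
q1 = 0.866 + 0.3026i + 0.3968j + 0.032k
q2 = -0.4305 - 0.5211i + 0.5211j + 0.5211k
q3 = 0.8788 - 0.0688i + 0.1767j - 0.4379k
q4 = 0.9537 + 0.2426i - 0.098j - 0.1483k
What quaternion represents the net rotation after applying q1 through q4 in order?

q2 · q1 = -0.4386 - 0.7716i + 0.4548j + 0.073k
q3 · q2 · q1 = -0.4869 - 0.4359i + 0.6651j + 0.3613k
q4 · q3 · q2 · q1 = -0.2398 - 0.4706i + 0.659j + 0.5354k
-0.2398 - 0.4706i + 0.659j + 0.5354k


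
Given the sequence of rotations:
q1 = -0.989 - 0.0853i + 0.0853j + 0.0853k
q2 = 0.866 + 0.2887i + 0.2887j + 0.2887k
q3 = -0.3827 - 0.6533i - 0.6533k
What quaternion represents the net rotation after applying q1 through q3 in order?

q2 · q1 = -0.8811 - 0.3594i - 0.2609j - 0.1624k
q3 · q2 · q1 = -0.0037 + 0.5427i + 0.2285j + 0.8082k
-0.0037 + 0.5427i + 0.2285j + 0.8082k


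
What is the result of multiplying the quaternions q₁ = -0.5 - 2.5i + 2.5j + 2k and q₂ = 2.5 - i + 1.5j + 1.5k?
-10.5 - 5i + 7.25j + 3k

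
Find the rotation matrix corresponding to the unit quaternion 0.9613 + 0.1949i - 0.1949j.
[[0.924, -0.076, -0.3747], [-0.076, 0.924, -0.3747], [0.3747, 0.3747, 0.8481]]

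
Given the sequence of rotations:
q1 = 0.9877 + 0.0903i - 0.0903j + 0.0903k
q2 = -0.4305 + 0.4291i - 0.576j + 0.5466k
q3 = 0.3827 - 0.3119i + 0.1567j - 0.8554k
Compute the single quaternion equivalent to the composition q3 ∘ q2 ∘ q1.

q2 · q1 = -0.5653 + 0.3823i - 0.5194j + 0.5143k
q3 · q2 · q1 = 0.4242 - 0.0411i - 0.454j + 0.7825k
0.4242 - 0.0411i - 0.454j + 0.7825k


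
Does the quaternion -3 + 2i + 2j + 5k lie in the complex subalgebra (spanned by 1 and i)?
No. The quaternion -3 + 2i + 2j + 5k has j-coefficient y = 2 and k-coefficient z = 5, not both zero, so it does not lie in the complex subalgebra spanned by 1 and i.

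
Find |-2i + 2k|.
√8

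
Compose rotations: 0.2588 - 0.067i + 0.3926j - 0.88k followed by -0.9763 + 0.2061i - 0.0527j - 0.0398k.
-0.2532 + 0.1808i - 0.2129j + 0.9262k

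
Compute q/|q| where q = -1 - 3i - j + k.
-0.2887 - 0.866i - 0.2887j + 0.2887k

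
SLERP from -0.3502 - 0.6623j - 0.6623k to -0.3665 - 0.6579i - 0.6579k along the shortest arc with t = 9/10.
-0.3816 - 0.6112i - 0.0778j - 0.689k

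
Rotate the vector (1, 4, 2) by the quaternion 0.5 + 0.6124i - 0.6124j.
(-3.975, -0.975, 2.062)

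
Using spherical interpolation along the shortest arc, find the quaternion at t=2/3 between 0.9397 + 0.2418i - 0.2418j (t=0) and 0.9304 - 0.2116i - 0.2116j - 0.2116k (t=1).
0.9609 - 0.0607i - 0.2283j - 0.1445k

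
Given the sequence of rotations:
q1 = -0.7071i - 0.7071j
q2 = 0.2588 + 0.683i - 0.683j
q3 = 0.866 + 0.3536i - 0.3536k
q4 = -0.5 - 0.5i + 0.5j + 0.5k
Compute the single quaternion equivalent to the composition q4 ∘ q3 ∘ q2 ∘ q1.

q2 · q1 = -0.183i - 0.183j - 0.9659k
q3 · q2 · q1 = -0.2768 - 0.2232i + 0.2478j - 0.9012k
q4 · q3 · q2 · q1 = 0.3535 - 0.3245i - 0.8245j + 0.2999k
0.3535 - 0.3245i - 0.8245j + 0.2999k


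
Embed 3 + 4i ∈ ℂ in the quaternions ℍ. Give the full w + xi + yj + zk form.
3 + 4i + 0j + 0k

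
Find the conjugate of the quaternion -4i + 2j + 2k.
4i - 2j - 2k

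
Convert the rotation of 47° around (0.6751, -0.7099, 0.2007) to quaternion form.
0.9171 + 0.2692i - 0.2831j + 0.08k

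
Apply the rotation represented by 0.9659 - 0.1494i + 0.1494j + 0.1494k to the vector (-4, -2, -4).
(-3.952, -4.13, -1.822)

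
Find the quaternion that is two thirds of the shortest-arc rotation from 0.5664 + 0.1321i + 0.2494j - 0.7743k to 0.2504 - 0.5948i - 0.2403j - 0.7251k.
0.4011 - 0.3836i - 0.0795j - 0.828k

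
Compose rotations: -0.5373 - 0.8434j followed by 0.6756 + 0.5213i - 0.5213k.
-0.363 - 0.7198i - 0.5698j - 0.1596k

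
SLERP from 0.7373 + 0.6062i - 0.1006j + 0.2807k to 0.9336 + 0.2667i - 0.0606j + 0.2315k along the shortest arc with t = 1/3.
0.8176 + 0.5013i - 0.0888j + 0.269k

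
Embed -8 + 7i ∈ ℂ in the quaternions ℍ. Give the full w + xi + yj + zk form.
-8 + 7i + 0j + 0k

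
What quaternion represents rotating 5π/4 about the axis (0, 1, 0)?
-0.3827 + 0.9239j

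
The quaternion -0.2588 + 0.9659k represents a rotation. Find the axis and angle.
axis = (0, 0, 1), θ = 7π/6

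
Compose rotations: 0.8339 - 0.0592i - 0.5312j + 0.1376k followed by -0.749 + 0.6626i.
-0.5854 + 0.5969i + 0.3067j - 0.455k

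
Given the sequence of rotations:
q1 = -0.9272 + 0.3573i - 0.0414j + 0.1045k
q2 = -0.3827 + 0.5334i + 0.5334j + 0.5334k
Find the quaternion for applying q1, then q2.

q2 · q1 = 0.1306 - 0.5535i - 0.3439j - 0.7472k
0.1306 - 0.5535i - 0.3439j - 0.7472k


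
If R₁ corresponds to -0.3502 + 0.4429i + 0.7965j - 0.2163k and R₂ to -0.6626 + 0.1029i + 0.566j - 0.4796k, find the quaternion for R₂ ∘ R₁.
-0.3681 - 0.0699i - 0.9161j + 0.1426k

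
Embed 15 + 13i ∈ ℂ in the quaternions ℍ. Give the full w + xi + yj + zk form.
15 + 13i + 0j + 0k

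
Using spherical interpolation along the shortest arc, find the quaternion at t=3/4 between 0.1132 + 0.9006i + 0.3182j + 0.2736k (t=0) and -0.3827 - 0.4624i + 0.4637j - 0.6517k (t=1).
0.347 + 0.6485i - 0.2839j + 0.6152k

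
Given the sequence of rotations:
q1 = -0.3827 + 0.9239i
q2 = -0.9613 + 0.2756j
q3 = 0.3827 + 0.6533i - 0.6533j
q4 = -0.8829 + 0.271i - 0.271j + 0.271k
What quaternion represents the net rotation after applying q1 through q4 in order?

q2 · q1 = 0.3679 - 0.8881i - 0.1055j - 0.2546k
q3 · q2 · q1 = 0.6521 + 0.0668i - 0.1144j - 0.7466k
q4 · q3 · q2 · q1 = -0.4225 + 0.3511i + 0.1447j + 0.823k
-0.4225 + 0.3511i + 0.1447j + 0.823k


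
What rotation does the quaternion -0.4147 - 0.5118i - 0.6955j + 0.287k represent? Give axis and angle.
axis = (-0.5624, -0.7643, 0.3154), θ = 229°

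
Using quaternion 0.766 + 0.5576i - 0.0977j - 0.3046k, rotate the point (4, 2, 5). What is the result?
(1.45, -5.891, 2.863)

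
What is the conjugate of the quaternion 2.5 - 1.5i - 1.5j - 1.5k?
2.5 + 1.5i + 1.5j + 1.5k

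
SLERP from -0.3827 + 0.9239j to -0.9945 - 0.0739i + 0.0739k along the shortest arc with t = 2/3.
-0.9203 - 0.0566i + 0.383j + 0.0566k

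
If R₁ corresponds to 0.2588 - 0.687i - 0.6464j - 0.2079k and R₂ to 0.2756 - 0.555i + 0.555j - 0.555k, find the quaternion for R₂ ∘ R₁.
-0.0666 - 0.8071i + 0.2314j + 0.5391k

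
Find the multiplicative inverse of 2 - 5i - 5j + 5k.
0.0253 + 0.0633i + 0.0633j - 0.0633k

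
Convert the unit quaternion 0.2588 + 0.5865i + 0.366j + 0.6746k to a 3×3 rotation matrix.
[[-0.1781, 0.0801, 0.9807], [0.7785, -0.5981, 0.1902], [0.6019, 0.7974, 0.0441]]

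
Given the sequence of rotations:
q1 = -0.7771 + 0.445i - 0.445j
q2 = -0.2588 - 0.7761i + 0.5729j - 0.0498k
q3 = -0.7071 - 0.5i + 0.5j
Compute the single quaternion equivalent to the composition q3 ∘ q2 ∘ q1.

q2 · q1 = 0.8014 + 0.4658i - 0.3522j + 0.1291k
q3 · q2 · q1 = -0.1577 - 0.6655i + 0.7143j - 0.1481k
-0.1577 - 0.6655i + 0.7143j - 0.1481k


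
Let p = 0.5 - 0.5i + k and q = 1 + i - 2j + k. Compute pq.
2i + 0.5j + 2.5k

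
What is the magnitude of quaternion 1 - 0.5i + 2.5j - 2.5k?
3.708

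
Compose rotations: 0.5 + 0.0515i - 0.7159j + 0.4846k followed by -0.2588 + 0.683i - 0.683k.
0.1664 - 0.1608i - 0.1809j - 0.9559k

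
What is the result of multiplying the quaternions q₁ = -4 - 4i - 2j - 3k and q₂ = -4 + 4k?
28 + 8i + 24j - 4k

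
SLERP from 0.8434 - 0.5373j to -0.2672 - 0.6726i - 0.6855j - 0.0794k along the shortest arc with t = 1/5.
0.6989 - 0.1914i - 0.6887j - 0.0226k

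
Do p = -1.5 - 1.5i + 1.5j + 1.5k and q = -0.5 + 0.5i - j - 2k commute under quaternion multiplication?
No: pq = 6 - 1.5i - 1.5j + 3k ≠ 6 + 1.5i + 3j + 1.5k = qp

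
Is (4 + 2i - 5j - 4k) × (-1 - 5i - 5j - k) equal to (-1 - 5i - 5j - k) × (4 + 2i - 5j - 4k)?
No: pq = -23 - 37i + 7j - 35k ≠ -23 - 7i - 37j + 35k = qp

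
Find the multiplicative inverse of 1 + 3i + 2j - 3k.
0.0435 - 0.1304i - 0.087j + 0.1304k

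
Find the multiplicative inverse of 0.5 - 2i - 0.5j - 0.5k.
0.1053 + 0.4211i + 0.1053j + 0.1053k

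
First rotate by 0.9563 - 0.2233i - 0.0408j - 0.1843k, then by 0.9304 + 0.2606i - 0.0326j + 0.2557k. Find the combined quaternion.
0.9937 + 0.0579i - 0.0782j + 0.0551k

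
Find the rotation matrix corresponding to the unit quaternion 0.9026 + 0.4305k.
[[0.6293, -0.7771, 0], [0.7771, 0.6293, 0], [0, 0, 1]]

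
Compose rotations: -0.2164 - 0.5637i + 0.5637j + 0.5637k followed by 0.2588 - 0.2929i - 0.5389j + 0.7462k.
-0.338 - 0.8069i + 0.007j - 0.4845k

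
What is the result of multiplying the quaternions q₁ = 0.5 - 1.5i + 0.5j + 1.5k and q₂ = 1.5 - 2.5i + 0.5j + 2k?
-6.25 - 3.25i + 0.25j + 3.75k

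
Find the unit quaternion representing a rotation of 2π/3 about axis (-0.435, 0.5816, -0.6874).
0.5 - 0.3767i + 0.5037j - 0.5953k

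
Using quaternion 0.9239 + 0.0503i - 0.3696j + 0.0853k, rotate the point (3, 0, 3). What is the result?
(0.114, -0.107, 4.24)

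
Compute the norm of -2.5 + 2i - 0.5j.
3.24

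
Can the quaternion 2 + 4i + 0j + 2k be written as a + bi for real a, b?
No. The quaternion 2 + 4i + 2k has j-coefficient y = 0 and k-coefficient z = 2, not both zero, so it does not lie in the complex subalgebra spanned by 1 and i.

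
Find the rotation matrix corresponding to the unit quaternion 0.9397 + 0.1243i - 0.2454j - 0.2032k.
[[0.797, 0.3209, -0.5117], [-0.4429, 0.8865, -0.1339], [0.4107, 0.3333, 0.8487]]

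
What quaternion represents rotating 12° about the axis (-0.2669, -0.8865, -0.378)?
0.9945 - 0.0279i - 0.0927j - 0.0395k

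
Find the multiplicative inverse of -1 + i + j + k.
-0.25 - 0.25i - 0.25j - 0.25k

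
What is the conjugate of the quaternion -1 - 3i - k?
-1 + 3i + k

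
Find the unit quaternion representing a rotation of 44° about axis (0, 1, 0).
0.9272 + 0.3746j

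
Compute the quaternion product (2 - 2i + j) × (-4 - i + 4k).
-10 + 10i + 4j + 9k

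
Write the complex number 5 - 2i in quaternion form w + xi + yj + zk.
5 - 2i + 0j + 0k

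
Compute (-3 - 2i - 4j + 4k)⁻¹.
-0.0667 + 0.0444i + 0.0889j - 0.0889k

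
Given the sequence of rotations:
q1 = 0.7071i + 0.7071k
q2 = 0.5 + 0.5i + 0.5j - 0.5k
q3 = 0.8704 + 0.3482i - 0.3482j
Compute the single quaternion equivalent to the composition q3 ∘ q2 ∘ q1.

q2 · q1 = 0.7071i - 0.7071j
q3 · q2 · q1 = -0.4924 + 0.6155i - 0.6155j
-0.4924 + 0.6155i - 0.6155j


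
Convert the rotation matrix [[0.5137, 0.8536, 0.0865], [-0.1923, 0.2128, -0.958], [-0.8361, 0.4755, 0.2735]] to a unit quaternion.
0.7071 + 0.5068i + 0.3262j - 0.3698k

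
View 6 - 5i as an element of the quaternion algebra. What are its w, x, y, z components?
6 - 5i + 0j + 0k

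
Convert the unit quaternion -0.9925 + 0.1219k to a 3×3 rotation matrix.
[[0.9703, 0.242, 0], [-0.242, 0.9703, 0], [0, 0, 1]]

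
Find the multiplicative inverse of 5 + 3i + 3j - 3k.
0.0962 - 0.0577i - 0.0577j + 0.0577k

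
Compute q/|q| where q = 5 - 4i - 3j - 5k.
0.5774 - 0.4619i - 0.3464j - 0.5774k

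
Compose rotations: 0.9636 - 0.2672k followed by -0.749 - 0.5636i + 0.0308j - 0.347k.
-0.8145 - 0.5513i - 0.1209j - 0.1342k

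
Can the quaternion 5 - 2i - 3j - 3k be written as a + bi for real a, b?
No. The quaternion 5 - 2i - 3j - 3k has j-coefficient y = -3 and k-coefficient z = -3, not both zero, so it does not lie in the complex subalgebra spanned by 1 and i.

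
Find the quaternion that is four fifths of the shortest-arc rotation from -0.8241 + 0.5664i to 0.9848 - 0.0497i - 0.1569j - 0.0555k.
-0.9777 + 0.1601i + 0.1281j + 0.0453k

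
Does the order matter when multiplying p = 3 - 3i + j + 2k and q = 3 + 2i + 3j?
Yes: pq = 12 - 9i + 16j - 5k ≠ 12 + 3i + 8j + 17k = qp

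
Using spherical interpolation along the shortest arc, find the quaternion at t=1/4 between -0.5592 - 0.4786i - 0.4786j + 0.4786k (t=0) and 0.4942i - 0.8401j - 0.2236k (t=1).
-0.5076 - 0.2517i - 0.7451j + 0.3518k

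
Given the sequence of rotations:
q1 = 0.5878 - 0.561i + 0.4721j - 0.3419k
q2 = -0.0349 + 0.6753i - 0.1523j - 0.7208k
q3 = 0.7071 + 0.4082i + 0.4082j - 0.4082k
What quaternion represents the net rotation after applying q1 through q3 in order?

q2 · q1 = 0.1838 + 0.8089i + 0.5293j - 0.1784k
q3 · q2 · q1 = -0.4891 + 0.7902i + 0.1919j - 0.3153k
-0.4891 + 0.7902i + 0.1919j - 0.3153k


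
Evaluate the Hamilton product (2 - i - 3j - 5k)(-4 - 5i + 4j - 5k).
-26 + 29i + 40j - 9k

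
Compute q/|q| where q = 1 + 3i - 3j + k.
0.2236 + 0.6708i - 0.6708j + 0.2236k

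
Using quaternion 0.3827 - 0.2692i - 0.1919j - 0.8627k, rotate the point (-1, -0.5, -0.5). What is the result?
(0.022, 0.605, -1.065)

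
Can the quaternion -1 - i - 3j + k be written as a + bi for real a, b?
No. The quaternion -1 - i - 3j + k has j-coefficient y = -3 and k-coefficient z = 1, not both zero, so it does not lie in the complex subalgebra spanned by 1 and i.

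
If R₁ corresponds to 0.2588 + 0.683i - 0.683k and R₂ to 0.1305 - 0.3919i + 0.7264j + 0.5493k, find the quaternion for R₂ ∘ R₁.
0.6766 - 0.5084i + 0.2955j - 0.4431k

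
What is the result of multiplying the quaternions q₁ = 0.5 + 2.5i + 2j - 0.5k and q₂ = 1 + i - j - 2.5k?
-1.25 - 2.5i + 7.25j - 6.25k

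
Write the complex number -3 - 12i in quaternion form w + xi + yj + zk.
-3 - 12i + 0j + 0k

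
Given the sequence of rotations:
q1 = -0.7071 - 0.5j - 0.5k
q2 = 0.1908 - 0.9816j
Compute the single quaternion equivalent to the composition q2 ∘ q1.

q2 · q1 = -0.6257 + 0.4908i + 0.5987j - 0.0954k
-0.6257 + 0.4908i + 0.5987j - 0.0954k


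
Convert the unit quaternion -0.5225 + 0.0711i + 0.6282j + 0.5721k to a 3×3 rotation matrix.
[[-0.4439, 0.6872, -0.5751], [-0.5085, 0.3353, 0.7931], [0.7378, 0.6445, 0.2006]]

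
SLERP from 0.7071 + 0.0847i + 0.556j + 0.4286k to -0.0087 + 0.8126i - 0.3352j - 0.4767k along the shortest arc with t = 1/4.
0.6017 - 0.19i + 0.5789j + 0.5165k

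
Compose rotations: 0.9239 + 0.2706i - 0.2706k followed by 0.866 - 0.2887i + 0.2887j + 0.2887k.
0.9563 - 0.1105i + 0.2667j - 0.0457k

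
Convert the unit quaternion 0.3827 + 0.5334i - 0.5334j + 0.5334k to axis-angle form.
axis = (√3/3, -√3/3, √3/3), θ = 3π/4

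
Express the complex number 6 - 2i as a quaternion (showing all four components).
6 - 2i + 0j + 0k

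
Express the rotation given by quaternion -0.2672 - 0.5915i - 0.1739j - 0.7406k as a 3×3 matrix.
[[-0.1575, -0.1901, 0.9691], [0.6015, -0.7967, -0.0585], [0.7832, 0.5737, 0.2398]]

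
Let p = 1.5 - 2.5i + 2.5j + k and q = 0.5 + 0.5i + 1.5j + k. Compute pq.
-2.75 + 0.5i + 6.5j - 3k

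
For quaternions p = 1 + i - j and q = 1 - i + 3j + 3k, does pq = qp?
No: pq = 5 - 3i - j + 5k ≠ 5 + 3i + 5j + k = qp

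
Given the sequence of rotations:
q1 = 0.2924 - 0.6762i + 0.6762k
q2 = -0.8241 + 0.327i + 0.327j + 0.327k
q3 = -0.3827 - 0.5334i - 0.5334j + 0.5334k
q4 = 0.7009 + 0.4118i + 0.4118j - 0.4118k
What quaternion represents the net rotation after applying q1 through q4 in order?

q2 · q1 = -0.241 + 0.874i - 0.3466j - 0.2405k
q3 · q2 · q1 = 0.5018 + 0.1072i + 0.5991j + 0.6146k
q4 · q3 · q2 · q1 = 0.3139 + 0.7816i + 0.3293j + 0.4267k
0.3139 + 0.7816i + 0.3293j + 0.4267k


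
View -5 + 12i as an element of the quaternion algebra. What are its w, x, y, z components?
-5 + 12i + 0j + 0k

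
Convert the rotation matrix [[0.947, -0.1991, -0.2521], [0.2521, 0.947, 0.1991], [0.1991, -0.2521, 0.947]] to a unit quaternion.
0.9799 - 0.1151i - 0.1151j + 0.1151k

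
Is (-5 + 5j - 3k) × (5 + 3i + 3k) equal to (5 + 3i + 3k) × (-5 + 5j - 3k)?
No: pq = -16 + 16j - 45k ≠ -16 - 30i + 34j - 15k = qp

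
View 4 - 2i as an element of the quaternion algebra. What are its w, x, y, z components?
4 - 2i + 0j + 0k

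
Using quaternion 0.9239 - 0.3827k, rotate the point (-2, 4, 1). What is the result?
(1.414, 4.243, 1)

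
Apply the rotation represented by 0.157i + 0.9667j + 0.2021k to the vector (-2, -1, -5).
(1.281, -3.43, 4.074)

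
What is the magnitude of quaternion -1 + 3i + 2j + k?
√15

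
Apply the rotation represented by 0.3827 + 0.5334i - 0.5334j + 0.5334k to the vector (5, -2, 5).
(2.068, -5.414, 4.518)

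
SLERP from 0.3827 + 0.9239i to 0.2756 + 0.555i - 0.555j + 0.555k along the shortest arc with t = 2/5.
0.3755 + 0.8568i - 0.2499j + 0.2499k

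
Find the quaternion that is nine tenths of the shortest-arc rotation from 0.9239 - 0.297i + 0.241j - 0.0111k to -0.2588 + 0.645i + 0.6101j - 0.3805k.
0.3705 - 0.6553i - 0.55j + 0.3616k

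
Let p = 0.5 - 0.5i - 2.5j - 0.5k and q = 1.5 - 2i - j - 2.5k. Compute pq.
-4 + 4i - 4.5j - 6.5k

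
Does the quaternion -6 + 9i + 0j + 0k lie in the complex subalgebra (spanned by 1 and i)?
Yes. The quaternion -6 + 9i has j- and k-coefficients y = z = 0, so it lies in the complex subalgebra spanned by 1 and i.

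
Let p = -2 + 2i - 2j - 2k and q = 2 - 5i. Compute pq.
6 + 14i + 6j - 14k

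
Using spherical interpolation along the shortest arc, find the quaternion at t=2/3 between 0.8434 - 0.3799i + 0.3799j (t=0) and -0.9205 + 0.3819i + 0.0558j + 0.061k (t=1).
0.9152 - 0.39i + 0.0926j - 0.0414k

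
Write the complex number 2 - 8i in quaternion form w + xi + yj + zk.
2 - 8i + 0j + 0k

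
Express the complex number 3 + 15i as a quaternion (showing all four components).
3 + 15i + 0j + 0k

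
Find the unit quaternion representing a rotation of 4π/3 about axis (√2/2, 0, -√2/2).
-0.5 + 0.6124i - 0.6124k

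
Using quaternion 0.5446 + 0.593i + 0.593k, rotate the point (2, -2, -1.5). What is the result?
(0.83, 3.074, -0.33)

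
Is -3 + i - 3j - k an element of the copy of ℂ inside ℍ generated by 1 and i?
No. The quaternion -3 + i - 3j - k has j-coefficient y = -3 and k-coefficient z = -1, not both zero, so it does not lie in the complex subalgebra spanned by 1 and i.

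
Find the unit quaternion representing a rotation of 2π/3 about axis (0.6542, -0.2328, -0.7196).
0.5 + 0.5666i - 0.2016j - 0.6232k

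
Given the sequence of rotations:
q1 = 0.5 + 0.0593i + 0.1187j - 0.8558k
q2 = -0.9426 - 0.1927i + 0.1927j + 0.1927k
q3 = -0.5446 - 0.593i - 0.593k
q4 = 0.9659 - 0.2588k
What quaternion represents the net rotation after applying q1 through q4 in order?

q2 · q1 = -0.3178 - 0.34i - 0.169j + 0.8687k
q3 · q2 · q1 = 0.4866 + 0.2734i + 0.8088j - 0.1844k
q4 · q3 · q2 · q1 = 0.4223 + 0.4734i + 0.7105j - 0.304k
0.4223 + 0.4734i + 0.7105j - 0.304k


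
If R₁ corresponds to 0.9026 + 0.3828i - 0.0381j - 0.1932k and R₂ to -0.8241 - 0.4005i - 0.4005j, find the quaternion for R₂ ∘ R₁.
-0.6058 - 0.5996i - 0.4075j + 0.3278k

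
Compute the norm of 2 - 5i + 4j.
√45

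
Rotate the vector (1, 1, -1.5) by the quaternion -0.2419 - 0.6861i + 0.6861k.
(1.803, -0.717, -0.697)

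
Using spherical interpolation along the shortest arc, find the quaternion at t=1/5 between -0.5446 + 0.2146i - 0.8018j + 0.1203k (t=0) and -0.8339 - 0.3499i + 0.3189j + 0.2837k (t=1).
-0.7342 + 0.0978i - 0.6443j + 0.1903k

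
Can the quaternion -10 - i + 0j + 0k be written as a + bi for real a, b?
Yes. The quaternion -10 - i has j- and k-coefficients y = z = 0, so it lies in the complex subalgebra spanned by 1 and i.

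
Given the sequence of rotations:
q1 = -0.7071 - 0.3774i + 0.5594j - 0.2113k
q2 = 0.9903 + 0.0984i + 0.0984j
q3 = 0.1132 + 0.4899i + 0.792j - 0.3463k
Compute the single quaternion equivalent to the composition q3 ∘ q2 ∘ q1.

q2 · q1 = -0.7181 - 0.4641i + 0.5052j - 0.1171k
q3 · q2 · q1 = -0.2946 - 0.3221i - 0.2935j + 0.8505k
-0.2946 - 0.3221i - 0.2935j + 0.8505k


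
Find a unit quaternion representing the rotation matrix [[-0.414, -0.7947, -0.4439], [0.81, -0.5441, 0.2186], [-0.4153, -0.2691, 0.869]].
0.4772 - 0.2555i - 0.015j + 0.8407k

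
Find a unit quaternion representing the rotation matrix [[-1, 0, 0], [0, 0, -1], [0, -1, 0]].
-0.7071j + 0.7071k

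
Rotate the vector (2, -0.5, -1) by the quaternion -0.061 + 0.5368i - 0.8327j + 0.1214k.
(-0.625, -1.878, 1.154)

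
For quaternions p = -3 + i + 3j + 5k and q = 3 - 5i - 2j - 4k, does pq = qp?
No: pq = 22 + 16i - 6j + 40k ≠ 22 + 20i + 36j + 14k = qp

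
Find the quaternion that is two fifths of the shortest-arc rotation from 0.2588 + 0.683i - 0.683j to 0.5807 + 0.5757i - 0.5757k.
0.4419 + 0.724i - 0.4579j - 0.2661k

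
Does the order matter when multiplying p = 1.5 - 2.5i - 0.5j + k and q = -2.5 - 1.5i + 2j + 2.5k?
Yes: pq = -9 + 0.75i + 9j - 4.5k ≠ -9 + 7.25i - 0.5j + 7k = qp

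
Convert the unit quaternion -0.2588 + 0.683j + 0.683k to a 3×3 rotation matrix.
[[-0.866, 0.3535, -0.3535], [-0.3535, 0.067, 0.933], [0.3535, 0.933, 0.067]]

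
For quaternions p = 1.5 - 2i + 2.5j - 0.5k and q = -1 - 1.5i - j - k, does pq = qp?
No: pq = -2.5 - 3.25i - 5.25j + 4.75k ≠ -2.5 + 2.75i - 2.75j - 6.75k = qp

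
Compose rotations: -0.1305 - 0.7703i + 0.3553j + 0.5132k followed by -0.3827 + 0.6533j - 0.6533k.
0.1531 + 0.8622i + 0.282j + 0.3921k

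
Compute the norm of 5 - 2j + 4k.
√45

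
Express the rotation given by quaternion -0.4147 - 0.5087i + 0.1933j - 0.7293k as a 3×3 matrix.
[[-0.1385, -0.8015, 0.5817], [0.4082, -0.5813, -0.7039], [0.9023, 0.14, 0.4077]]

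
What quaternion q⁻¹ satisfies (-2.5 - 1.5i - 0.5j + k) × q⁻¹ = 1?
-0.2564 + 0.1538i + 0.0513j - 0.1026k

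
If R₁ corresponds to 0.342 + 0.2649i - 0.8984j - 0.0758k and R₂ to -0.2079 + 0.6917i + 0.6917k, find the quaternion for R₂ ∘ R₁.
-0.2019 + 0.8029i + 0.4224j - 0.3691k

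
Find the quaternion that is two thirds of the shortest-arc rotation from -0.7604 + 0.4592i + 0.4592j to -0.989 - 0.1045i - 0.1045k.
-0.9784 + 0.0943i + 0.1683j - 0.0739k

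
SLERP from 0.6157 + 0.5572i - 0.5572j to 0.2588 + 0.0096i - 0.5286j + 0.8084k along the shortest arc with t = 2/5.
0.5463 + 0.3873i - 0.6348j + 0.3855k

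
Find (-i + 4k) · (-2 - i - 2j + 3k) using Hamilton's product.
-13 + 10i - j - 6k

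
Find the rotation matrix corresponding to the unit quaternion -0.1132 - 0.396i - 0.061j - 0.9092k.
[[-0.6607, -0.1575, 0.7339], [0.2542, -0.9669, 0.0213], [0.7063, 0.2006, 0.6789]]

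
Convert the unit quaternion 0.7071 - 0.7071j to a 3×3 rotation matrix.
[[0, 0, -1], [0, 1, 0], [1, 0, 0]]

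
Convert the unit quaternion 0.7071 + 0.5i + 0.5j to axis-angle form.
axis = (√2/2, √2/2, 0), θ = π/2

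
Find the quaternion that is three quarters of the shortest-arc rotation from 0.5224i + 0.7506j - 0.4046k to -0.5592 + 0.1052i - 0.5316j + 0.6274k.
0.4481 + 0.0659i + 0.6417j - 0.619k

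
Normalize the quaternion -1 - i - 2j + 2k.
-0.3162 - 0.3162i - 0.6325j + 0.6325k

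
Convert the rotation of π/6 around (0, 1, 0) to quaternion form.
0.9659 + 0.2588j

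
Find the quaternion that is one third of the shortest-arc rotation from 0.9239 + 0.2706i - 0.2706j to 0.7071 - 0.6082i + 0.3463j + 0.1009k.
0.9961 - 0.0442i - 0.0637j + 0.0416k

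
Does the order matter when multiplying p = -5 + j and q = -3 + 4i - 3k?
Yes: pq = 15 - 23i - 3j + 11k ≠ 15 - 17i - 3j + 19k = qp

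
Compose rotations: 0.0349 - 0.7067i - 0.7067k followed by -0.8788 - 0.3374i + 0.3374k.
-0.0307 + 0.6093i - 0.4769j + 0.6328k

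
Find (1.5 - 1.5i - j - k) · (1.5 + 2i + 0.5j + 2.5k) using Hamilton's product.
8.25 - 1.25i + j + 3.5k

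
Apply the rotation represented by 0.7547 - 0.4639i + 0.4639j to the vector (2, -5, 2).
(4.692, -2.308, 2.379)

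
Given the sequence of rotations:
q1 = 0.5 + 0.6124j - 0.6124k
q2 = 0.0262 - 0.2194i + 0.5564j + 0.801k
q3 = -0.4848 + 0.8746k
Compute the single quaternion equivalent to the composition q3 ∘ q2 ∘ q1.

q2 · q1 = 0.1629 - 0.941i + 0.1599j + 0.2501k
q3 · q2 · q1 = -0.2977 + 0.3163i - 0.9005j + 0.0212k
-0.2977 + 0.3163i - 0.9005j + 0.0212k


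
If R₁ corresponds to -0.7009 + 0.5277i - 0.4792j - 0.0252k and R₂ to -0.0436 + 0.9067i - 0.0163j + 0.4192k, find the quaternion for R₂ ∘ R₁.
-0.4452 - 0.4572i + 0.2764j - 0.7186k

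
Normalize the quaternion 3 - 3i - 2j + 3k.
0.5388 - 0.5388i - 0.3592j + 0.5388k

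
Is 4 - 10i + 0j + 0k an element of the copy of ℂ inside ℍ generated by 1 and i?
Yes. The quaternion 4 - 10i has j- and k-coefficients y = z = 0, so it lies in the complex subalgebra spanned by 1 and i.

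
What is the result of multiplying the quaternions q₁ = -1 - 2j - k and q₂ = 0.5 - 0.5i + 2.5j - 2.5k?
2 + 8i - 3j + k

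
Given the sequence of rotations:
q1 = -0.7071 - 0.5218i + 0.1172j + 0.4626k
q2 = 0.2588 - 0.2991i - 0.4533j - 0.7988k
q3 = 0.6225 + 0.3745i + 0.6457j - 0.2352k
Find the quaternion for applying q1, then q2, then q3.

q2 · q1 = 0.0836 - 0.0396i + 0.906j + 0.413k
q3 · q2 · q1 = -0.421 + 0.4864i + 0.4726j + 0.6023k
-0.421 + 0.4864i + 0.4726j + 0.6023k


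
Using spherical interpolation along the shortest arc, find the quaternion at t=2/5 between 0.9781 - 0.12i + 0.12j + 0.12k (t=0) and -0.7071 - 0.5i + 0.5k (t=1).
0.9743 + 0.149i + 0.0798j - 0.149k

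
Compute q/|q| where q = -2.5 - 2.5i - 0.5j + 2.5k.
-0.5735 - 0.5735i - 0.1147j + 0.5735k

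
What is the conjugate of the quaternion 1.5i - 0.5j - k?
-1.5i + 0.5j + k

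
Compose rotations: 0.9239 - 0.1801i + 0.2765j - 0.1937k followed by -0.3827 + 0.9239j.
-0.609 - 0.11i + 0.7478j + 0.2405k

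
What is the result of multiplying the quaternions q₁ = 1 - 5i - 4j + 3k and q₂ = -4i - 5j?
-40 + 11i - 17j + 9k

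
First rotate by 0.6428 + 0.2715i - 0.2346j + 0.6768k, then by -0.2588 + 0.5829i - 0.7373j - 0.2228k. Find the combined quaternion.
-0.3468 - 0.2468i - 0.8682j - 0.2549k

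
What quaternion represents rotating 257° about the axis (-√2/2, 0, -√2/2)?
-0.6225 - 0.5534i - 0.5534k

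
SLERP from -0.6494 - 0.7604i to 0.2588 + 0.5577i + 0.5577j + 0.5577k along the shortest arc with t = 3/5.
-0.4663 - 0.7144i - 0.3689j - 0.3689k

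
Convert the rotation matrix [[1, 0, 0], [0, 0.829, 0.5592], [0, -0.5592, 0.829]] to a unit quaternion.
0.9563 - 0.2924i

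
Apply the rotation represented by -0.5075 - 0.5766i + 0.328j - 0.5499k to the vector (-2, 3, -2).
(-3.772, 0.723, -1.5)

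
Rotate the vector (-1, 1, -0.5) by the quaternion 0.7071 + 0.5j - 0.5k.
(0.354, 1.457, -0.043)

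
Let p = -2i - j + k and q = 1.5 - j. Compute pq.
-1 - 2i - 1.5j + 3.5k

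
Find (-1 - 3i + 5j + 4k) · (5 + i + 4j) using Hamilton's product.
-22 - 32i + 25j + 3k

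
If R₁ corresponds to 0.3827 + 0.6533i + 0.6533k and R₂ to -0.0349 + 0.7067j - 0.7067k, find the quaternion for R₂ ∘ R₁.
0.4483 + 0.4389i - 0.1912j - 0.7549k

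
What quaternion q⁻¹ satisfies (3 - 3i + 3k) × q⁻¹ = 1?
0.1111 + 0.1111i - 0.1111k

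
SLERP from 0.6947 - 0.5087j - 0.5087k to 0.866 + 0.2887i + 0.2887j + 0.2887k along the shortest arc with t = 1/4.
0.8726 + 0.0939i - 0.339j - 0.339k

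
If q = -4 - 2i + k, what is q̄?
-4 + 2i - k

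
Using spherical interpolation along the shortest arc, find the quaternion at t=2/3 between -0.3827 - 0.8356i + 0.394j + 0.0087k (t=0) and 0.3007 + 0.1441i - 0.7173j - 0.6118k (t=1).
-0.3717 - 0.4334i + 0.6835j + 0.4549k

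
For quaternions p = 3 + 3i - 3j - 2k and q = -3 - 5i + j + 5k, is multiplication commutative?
No: pq = 19 - 37i + 7j + 9k ≠ 19 - 11i + 17j + 33k = qp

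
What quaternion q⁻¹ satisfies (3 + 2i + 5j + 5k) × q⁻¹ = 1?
0.0476 - 0.0317i - 0.0794j - 0.0794k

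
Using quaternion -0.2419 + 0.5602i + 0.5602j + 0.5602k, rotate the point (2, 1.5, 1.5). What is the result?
(1.372, 1.678, 1.949)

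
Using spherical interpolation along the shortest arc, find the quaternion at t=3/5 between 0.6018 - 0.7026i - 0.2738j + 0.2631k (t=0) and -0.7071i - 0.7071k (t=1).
0.3046 - 0.8643i - 0.1386j - 0.3755k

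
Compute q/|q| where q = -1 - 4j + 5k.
-0.1543 - 0.6172j + 0.7715k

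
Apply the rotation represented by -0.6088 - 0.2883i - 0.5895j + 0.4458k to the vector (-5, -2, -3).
(-2.685, 2.772, 4.807)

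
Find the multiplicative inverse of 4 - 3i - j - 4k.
0.0952 + 0.0714i + 0.0238j + 0.0952k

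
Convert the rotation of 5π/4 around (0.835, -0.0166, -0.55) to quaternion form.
-0.3827 + 0.7714i - 0.0153j - 0.5081k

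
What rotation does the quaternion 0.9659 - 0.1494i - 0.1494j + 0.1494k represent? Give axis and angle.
axis = (-√3/3, -√3/3, √3/3), θ = π/6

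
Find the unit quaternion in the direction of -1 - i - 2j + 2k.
-0.3162 - 0.3162i - 0.6325j + 0.6325k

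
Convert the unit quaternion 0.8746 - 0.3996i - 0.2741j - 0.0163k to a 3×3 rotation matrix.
[[0.8492, 0.2476, -0.4664], [0.1905, 0.6801, 0.7079], [0.4925, -0.69, 0.5304]]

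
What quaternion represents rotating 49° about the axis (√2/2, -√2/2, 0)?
0.91 + 0.2932i - 0.2932j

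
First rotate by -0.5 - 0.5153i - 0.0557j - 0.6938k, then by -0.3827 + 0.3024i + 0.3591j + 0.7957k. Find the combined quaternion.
0.9192 - 0.1588i - 0.3585j + 0.0359k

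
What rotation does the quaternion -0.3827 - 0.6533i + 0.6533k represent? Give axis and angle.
axis = (-√2/2, 0, √2/2), θ = 5π/4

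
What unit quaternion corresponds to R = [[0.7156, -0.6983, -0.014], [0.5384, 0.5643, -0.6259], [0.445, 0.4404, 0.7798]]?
0.8746 + 0.3048i - 0.1312j + 0.3535k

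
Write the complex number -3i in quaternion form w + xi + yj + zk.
0 - 3i + 0j + 0k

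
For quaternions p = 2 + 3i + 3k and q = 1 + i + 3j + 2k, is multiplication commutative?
No: pq = -7 - 4i + 3j + 16k ≠ -7 + 14i + 9j - 2k = qp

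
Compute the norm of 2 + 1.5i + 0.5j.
2.55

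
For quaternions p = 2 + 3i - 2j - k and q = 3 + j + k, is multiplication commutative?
No: pq = 9 + 8i - 7j + 2k ≠ 9 + 10i - j - 4k = qp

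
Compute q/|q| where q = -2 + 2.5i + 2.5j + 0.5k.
-0.4887 + 0.6108i + 0.6108j + 0.1222k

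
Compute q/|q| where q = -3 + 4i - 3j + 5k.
-0.3906 + 0.5208i - 0.3906j + 0.6509k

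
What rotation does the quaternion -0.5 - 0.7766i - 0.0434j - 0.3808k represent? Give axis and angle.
axis = (-0.8967, -0.0501, -0.4397), θ = 4π/3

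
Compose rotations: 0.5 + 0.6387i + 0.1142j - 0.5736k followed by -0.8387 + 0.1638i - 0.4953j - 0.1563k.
-0.5571 - 0.1518i - 0.3493j + 0.738k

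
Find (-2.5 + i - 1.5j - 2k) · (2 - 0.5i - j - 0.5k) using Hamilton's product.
-7 + 2i + j - 4.5k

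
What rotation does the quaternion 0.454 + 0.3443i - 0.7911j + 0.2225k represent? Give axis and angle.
axis = (0.3864, -0.8879, 0.2497), θ = 126°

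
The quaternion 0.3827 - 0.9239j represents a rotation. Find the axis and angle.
axis = (0, -1, 0), θ = 3π/4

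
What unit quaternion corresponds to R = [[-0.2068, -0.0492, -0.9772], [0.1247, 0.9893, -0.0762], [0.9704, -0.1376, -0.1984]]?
0.6293 - 0.0244i - 0.7737j + 0.0691k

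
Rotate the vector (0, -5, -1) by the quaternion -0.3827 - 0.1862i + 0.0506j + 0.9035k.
(-2.988, 3.561, -2.095)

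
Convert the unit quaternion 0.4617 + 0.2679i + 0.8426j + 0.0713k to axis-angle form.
axis = (0.302, 0.9499, 0.0804), θ = 125°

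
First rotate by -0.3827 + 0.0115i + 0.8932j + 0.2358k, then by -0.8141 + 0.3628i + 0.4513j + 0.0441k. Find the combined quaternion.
-0.1061 - 0.0812i - 0.9849j + 0.11k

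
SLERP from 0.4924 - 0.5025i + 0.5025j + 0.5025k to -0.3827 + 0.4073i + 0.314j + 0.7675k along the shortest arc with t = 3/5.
-0.0234 + 0.0366i + 0.5124j + 0.8576k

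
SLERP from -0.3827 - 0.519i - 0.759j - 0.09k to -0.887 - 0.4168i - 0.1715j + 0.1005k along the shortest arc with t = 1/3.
-0.6005 - 0.5236i - 0.6037j - 0.0269k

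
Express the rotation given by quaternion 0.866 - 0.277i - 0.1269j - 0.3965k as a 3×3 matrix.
[[0.6534, 0.757, -0.0001], [-0.6164, 0.5321, 0.5804], [0.4395, -0.3791, 0.8143]]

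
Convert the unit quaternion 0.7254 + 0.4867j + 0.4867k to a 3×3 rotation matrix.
[[0.0525, -0.7061, 0.7061], [0.7061, 0.5262, 0.4738], [-0.7061, 0.4738, 0.5262]]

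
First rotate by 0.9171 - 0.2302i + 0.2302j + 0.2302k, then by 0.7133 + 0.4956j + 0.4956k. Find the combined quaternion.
0.426 - 0.1642i + 0.5046j + 0.7328k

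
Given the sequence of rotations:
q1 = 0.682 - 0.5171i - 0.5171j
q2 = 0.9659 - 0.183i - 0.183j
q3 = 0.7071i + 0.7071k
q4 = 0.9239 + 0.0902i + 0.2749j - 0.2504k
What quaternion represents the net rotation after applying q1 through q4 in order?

q2 · q1 = 0.4695 - 0.6243i - 0.6243j
q3 · q2 · q1 = 0.4414 + 0.7734i - 0.4414j - 0.1095k
q4 · q3 · q2 · q1 = 0.432 + 0.6137i - 0.4703j - 0.4641k
0.432 + 0.6137i - 0.4703j - 0.4641k


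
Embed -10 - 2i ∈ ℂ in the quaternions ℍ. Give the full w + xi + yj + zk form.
-10 - 2i + 0j + 0k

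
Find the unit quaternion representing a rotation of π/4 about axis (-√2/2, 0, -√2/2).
0.9239 - 0.2706i - 0.2706k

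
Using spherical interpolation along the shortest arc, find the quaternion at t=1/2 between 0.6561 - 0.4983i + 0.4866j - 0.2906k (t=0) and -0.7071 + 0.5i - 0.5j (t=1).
0.6892 - 0.5047i + 0.4988j - 0.1469k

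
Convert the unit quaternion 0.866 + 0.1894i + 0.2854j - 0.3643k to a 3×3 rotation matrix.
[[0.5717, 0.7391, 0.3563], [-0.5229, 0.6628, -0.536], [-0.6323, 0.1201, 0.7653]]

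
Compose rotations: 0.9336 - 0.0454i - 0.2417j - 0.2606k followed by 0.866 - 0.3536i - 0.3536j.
0.707 - 0.2773i - 0.6316j - 0.1563k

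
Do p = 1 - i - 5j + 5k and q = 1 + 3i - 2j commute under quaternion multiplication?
No: pq = -6 + 12i + 8j + 22k ≠ -6 - 8i - 22j - 12k = qp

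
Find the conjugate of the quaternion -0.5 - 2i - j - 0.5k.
-0.5 + 2i + j + 0.5k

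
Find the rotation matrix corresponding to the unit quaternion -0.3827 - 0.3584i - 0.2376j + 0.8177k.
[[-0.4502, 0.7962, -0.4043], [-0.4556, -0.5942, -0.6629], [-0.768, -0.1143, 0.6302]]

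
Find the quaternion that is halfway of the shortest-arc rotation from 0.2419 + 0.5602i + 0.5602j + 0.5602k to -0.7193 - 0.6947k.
0.5436 + 0.3168i + 0.3168j + 0.7097k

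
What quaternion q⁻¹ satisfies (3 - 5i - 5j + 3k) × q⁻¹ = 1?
0.0441 + 0.0735i + 0.0735j - 0.0441k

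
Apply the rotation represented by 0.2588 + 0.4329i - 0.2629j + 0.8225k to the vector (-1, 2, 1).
(-0.239, -2.31, -0.778)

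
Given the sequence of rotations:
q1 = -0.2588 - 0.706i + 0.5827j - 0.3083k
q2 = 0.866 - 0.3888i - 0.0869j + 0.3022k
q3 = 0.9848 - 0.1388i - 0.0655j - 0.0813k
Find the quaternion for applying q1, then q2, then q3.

q2 · q1 = -0.3548 - 0.6601i + 0.1939j - 0.6331k
q3 · q2 · q1 = -0.4798 - 0.5436i + 0.18j - 0.6648k
-0.4798 - 0.5436i + 0.18j - 0.6648k


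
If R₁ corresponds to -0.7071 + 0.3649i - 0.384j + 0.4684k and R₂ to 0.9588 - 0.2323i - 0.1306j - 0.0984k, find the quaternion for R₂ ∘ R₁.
-0.5973 + 0.4152i - 0.2029j + 0.6555k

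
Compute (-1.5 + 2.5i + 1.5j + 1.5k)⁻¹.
-0.1154 - 0.1923i - 0.1154j - 0.1154k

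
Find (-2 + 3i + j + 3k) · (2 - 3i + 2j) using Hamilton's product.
3 + 6i - 11j + 15k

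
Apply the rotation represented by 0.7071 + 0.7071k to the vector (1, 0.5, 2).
(-0.5, 1, 2)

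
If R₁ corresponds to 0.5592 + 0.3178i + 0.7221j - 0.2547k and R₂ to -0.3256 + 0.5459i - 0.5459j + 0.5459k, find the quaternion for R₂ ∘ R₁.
0.1777 - 0.0534i - 0.2279j + 0.9559k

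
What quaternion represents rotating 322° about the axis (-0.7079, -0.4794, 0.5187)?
-0.9455 - 0.2305i - 0.1561j + 0.1689k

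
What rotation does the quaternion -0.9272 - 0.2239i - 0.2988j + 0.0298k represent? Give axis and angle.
axis = (-0.5978, -0.7977, 0.0796), θ = 316°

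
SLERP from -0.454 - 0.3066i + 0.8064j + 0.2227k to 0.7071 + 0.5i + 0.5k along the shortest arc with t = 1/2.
-0.7033 - 0.4885i + 0.4884j - 0.168k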